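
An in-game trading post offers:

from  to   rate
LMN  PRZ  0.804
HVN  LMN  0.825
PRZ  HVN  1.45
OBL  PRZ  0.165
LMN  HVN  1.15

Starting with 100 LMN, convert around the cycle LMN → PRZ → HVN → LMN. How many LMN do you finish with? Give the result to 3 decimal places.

96.179

100 LMN × 0.804 = 80.4 PRZ
80.4 PRZ × 1.45 = 116.58 HVN
116.58 HVN × 0.825 = 96.1785 LMN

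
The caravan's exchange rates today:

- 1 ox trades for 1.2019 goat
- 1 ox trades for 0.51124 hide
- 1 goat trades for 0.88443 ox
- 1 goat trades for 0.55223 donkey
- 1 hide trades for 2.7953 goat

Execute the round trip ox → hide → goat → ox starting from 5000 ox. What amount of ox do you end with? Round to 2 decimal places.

6319.56

5000 ox × 0.51124 = 2556.2 hide
2556.2 hide × 2.7953 = 7145.34586 goat
7145.34586 goat × 0.88443 = 6319.5582389598 ox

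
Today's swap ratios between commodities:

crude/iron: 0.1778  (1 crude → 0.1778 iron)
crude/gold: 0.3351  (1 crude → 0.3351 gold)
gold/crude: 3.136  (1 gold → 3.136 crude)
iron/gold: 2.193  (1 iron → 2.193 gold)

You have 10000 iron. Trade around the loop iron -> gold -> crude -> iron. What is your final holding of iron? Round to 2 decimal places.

12227.75

10000 iron × 2.193 = 21930 gold
21930 gold × 3.136 = 68772.48 crude
68772.48 crude × 0.1778 = 12227.746944 iron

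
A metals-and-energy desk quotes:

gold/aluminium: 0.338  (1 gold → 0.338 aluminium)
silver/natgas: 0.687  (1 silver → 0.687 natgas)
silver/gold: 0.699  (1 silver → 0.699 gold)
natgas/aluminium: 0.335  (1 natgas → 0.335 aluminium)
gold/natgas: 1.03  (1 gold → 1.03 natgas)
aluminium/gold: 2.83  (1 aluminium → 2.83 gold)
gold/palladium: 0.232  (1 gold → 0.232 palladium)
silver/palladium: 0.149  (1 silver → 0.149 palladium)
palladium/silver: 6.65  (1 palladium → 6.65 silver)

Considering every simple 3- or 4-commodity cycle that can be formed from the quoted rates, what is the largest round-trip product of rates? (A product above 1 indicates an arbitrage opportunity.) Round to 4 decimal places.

palladium→silver→gold→palladium: 6.65 × 0.699 × 0.232 = 1.07842
gold→natgas→aluminium→gold: 1.03 × 0.335 × 2.83 = 0.97649
Maximum is palladium→silver→gold→palladium at 1.0784; arbitrage exists.

1.0784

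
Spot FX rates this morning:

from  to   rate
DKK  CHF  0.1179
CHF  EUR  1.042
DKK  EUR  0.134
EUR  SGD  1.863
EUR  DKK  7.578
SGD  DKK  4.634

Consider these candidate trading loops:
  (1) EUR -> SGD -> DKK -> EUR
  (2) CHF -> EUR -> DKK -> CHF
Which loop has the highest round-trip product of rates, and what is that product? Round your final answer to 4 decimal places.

1.1568

(1) 1.863 × 4.634 × 0.134 = 1.15684
(2) 1.042 × 7.578 × 0.1179 = 0.93097
Highest is cycle (1) at 1.1568 (>1, arbitrage).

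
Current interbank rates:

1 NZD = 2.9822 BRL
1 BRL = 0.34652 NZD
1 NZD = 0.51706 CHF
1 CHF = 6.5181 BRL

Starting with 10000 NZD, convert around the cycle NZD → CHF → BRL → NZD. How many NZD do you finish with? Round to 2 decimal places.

10000 NZD × 0.51706 = 5170.6 CHF
5170.6 CHF × 6.5181 = 33702.48786 BRL
33702.48786 BRL × 0.34652 = 11678.5860932472 NZD

11678.59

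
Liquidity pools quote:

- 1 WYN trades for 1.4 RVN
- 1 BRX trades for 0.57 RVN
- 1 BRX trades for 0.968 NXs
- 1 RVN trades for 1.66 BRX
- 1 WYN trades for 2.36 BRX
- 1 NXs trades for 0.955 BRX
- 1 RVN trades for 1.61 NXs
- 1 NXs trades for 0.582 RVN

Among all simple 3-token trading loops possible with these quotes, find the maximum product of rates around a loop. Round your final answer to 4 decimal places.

0.9352

NXs→RVN→BRX→NXs: 0.582 × 1.66 × 0.968 = 0.93520
NXs→BRX→RVN→NXs: 0.955 × 0.57 × 1.61 = 0.87640
Maximum is NXs→RVN→BRX→NXs at 0.9352; no arbitrage — every cycle loses value.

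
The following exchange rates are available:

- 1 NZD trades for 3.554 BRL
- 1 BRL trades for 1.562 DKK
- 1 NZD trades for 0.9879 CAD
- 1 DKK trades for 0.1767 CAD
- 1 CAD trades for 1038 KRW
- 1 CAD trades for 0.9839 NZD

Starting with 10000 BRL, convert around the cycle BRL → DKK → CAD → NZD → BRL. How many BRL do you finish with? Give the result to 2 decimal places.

10000 BRL × 1.562 = 15620 DKK
15620 DKK × 0.1767 = 2760.054 CAD
2760.054 CAD × 0.9839 = 2715.6171306 NZD
2715.6171306 NZD × 3.554 = 9651.3032821524 BRL

9651.30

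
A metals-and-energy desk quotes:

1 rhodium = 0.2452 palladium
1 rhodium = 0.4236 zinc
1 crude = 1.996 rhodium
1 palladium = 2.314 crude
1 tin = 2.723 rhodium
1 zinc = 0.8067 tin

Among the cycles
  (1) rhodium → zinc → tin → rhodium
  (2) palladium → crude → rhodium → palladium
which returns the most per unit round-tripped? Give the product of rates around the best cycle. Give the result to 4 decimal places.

1.1325

(1) 0.4236 × 0.8067 × 2.723 = 0.93050
(2) 2.314 × 1.996 × 0.2452 = 1.13252
Highest is cycle (2) at 1.1325 (>1, arbitrage).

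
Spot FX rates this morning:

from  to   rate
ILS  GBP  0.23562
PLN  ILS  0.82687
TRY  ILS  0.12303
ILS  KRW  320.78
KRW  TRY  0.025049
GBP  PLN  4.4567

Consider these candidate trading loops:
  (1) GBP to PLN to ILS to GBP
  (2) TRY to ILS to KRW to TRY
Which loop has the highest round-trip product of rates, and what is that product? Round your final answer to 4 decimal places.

0.9886

(1) 4.4567 × 0.82687 × 0.23562 = 0.86829
(2) 0.12303 × 320.78 × 0.025049 = 0.98857
Highest is cycle (2) at 0.9886 (≤1, no arbitrage).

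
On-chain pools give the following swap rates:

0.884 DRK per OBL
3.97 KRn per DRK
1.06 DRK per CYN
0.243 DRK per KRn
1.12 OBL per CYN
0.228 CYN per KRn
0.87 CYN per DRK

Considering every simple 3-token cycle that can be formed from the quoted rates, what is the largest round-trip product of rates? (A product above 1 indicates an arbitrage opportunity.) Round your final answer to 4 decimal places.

0.9595

DRK→KRn→CYN→DRK: 3.97 × 0.228 × 1.06 = 0.95947
OBL→DRK→CYN→OBL: 0.884 × 0.87 × 1.12 = 0.86137
Maximum is DRK→KRn→CYN→DRK at 0.9595; no arbitrage — every cycle loses value.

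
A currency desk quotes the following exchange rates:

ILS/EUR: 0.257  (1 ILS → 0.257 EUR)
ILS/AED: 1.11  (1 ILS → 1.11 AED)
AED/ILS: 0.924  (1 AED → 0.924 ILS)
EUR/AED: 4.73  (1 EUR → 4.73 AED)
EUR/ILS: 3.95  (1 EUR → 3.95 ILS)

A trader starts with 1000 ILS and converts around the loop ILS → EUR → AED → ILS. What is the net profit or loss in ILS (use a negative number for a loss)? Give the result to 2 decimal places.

1000 ILS × 0.257 = 257 EUR
257 EUR × 4.73 = 1215.61 AED
1215.61 AED × 0.924 = 1123.22364 ILS
Net change: 1123.22364 − 1000 = 123.22364 ILS

123.22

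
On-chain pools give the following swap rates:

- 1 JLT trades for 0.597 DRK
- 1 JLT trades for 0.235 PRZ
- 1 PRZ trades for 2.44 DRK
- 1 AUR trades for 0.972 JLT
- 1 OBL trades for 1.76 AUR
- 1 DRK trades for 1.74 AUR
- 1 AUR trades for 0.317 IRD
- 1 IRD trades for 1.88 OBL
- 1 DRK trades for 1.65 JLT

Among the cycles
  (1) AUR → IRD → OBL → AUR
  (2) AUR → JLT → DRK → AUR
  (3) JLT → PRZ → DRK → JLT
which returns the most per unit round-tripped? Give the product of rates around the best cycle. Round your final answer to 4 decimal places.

1.0489

(1) 0.317 × 1.88 × 1.76 = 1.04889
(2) 0.972 × 0.597 × 1.74 = 1.00969
(3) 0.235 × 2.44 × 1.65 = 0.94611
Highest is cycle (1) at 1.0489 (>1, arbitrage).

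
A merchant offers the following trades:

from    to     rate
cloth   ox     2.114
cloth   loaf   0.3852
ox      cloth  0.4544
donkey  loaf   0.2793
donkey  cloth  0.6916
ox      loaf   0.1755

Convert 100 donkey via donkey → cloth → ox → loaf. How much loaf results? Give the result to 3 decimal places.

25.659

100 donkey × 0.6916 = 69.16 cloth
69.16 cloth × 2.114 = 146.20424 ox
146.20424 ox × 0.1755 = 25.65884412 loaf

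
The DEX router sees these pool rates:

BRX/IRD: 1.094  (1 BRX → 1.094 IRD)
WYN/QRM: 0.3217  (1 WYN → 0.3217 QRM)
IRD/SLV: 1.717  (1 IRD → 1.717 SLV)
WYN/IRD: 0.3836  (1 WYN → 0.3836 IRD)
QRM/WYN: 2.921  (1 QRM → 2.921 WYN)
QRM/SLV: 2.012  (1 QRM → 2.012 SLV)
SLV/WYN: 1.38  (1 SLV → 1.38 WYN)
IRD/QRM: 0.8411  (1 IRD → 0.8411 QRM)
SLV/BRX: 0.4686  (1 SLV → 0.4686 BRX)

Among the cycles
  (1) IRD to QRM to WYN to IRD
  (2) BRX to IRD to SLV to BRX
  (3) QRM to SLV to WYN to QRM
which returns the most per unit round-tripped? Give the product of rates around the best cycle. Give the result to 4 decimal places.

(1) 0.8411 × 2.921 × 0.3836 = 0.94245
(2) 1.094 × 1.717 × 0.4686 = 0.88022
(3) 2.012 × 1.38 × 0.3217 = 0.89322
Highest is cycle (1) at 0.9424 (≤1, no arbitrage).

0.9424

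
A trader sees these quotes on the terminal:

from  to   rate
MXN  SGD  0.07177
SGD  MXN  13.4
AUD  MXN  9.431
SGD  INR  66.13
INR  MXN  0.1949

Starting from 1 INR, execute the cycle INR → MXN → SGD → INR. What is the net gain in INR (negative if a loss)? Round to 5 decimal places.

-0.07498

1 INR × 0.1949 = 0.1949 MXN
0.1949 MXN × 0.07177 = 0.013987973 SGD
0.013987973 SGD × 66.13 = 0.92502465449 INR
Net change: 0.92502465449 − 1 = -0.07497534551 INR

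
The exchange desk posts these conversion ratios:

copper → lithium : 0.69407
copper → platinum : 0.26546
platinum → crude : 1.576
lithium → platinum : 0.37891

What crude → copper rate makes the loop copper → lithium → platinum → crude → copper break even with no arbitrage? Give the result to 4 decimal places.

Known legs of the cycle: 0.69407 × 0.37891 × 1.576 = 0.4144723403912
For no arbitrage the full-cycle product must be 1, so the missing rate is 1 / 0.4144723403912 ≈ 2.412706.

2.4127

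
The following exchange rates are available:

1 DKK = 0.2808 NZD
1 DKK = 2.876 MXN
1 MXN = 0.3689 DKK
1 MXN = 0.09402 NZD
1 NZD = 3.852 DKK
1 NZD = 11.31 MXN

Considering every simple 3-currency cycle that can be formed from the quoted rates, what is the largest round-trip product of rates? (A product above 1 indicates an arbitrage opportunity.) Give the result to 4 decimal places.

1.1716

DKK→NZD→MXN→DKK: 0.2808 × 11.31 × 0.3689 = 1.17157
DKK→MXN→NZD→DKK: 2.876 × 0.09402 × 3.852 = 1.04159
Maximum is DKK→NZD→MXN→DKK at 1.1716; arbitrage exists.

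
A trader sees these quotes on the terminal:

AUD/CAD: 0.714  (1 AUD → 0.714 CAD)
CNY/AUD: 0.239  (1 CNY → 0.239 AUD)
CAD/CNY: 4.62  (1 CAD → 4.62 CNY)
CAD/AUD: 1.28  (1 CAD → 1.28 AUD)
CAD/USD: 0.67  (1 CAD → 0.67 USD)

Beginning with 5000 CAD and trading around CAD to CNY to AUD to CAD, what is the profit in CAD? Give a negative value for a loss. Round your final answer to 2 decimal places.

-1058.08

5000 CAD × 4.62 = 23100 CNY
23100 CNY × 0.239 = 5520.9 AUD
5520.9 AUD × 0.714 = 3941.9226 CAD
Net change: 3941.9226 − 5000 = -1058.0774 CAD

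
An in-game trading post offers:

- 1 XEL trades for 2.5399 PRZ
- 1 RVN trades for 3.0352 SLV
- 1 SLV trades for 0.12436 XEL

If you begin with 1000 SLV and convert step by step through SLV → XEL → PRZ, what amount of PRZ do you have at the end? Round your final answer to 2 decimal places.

315.86

1000 SLV × 0.12436 = 124.36 XEL
124.36 XEL × 2.5399 = 315.861964 PRZ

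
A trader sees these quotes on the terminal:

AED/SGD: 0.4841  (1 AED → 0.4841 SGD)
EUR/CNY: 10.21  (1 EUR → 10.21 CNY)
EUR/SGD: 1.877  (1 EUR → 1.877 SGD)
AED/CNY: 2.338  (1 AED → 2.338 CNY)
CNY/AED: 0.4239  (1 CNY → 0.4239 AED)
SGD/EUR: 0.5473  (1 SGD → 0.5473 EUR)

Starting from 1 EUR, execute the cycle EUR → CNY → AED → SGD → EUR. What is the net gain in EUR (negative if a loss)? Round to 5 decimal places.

0.14670

1 EUR × 10.21 = 10.21 CNY
10.21 CNY × 0.4239 = 4.328019 AED
4.328019 AED × 0.4841 = 2.0951939979 SGD
2.0951939979 SGD × 0.5473 = 1.14669967505067 EUR
Net change: 1.14669967505067 − 1 = 0.14669967505067 EUR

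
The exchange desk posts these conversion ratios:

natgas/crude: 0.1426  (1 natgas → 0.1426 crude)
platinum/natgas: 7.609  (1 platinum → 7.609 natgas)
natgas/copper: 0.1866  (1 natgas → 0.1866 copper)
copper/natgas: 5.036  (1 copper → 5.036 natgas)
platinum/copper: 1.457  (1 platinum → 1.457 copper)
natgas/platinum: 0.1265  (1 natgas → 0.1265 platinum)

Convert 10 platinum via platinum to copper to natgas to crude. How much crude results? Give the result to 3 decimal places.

10.463

10 platinum × 1.457 = 14.57 copper
14.57 copper × 5.036 = 73.37452 natgas
73.37452 natgas × 0.1426 = 10.463206552 crude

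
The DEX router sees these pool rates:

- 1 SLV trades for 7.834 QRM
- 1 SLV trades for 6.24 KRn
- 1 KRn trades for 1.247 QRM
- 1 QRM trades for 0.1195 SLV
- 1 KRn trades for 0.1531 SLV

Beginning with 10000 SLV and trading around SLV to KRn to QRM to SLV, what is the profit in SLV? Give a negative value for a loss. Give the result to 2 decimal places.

10000 SLV × 6.24 = 62400 KRn
62400 KRn × 1.247 = 77812.8 QRM
77812.8 QRM × 0.1195 = 9298.6296 SLV
Net change: 9298.6296 − 10000 = -701.3704 SLV

-701.37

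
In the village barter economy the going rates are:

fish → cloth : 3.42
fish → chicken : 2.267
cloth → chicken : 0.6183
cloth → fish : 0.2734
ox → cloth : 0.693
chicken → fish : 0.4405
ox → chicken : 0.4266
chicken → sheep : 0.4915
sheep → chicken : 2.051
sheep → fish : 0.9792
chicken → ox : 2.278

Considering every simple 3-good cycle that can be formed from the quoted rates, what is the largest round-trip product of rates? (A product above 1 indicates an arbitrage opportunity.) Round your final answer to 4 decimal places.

fish→chicken→sheep→fish: 2.267 × 0.4915 × 0.9792 = 1.09105
ox→cloth→chicken→ox: 0.693 × 0.6183 × 2.278 = 0.97608
fish→cloth→chicken→fish: 3.42 × 0.6183 × 0.4405 = 0.93148
Maximum is fish→chicken→sheep→fish at 1.0911; arbitrage exists.

1.0911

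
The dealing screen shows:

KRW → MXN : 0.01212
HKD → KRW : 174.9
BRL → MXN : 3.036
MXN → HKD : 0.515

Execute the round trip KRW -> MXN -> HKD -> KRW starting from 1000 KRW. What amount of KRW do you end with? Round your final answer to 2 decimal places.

1000 KRW × 0.01212 = 12.12 MXN
12.12 MXN × 0.515 = 6.2418 HKD
6.2418 HKD × 174.9 = 1091.69082 KRW

1091.69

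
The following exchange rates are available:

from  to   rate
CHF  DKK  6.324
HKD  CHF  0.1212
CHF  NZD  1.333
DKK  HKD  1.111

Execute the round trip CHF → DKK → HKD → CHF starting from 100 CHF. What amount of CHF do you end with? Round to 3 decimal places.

100 CHF × 6.324 = 632.4 DKK
632.4 DKK × 1.111 = 702.5964 HKD
702.5964 HKD × 0.1212 = 85.15468368 CHF

85.155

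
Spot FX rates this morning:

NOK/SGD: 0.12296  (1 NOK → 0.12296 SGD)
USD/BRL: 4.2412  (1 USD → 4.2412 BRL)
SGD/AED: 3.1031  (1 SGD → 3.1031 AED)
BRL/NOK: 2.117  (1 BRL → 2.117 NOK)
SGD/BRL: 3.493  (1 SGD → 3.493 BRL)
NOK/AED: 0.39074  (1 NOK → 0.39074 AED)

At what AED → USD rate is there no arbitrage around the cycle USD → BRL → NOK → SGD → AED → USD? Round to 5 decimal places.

0.29190

Known legs of the cycle: 4.2412 × 2.117 × 0.12296 × 3.1031 = 3.4258570441999904
For no arbitrage the full-cycle product must be 1, so the missing rate is 1 / 3.4258570441999904 ≈ 0.2918978.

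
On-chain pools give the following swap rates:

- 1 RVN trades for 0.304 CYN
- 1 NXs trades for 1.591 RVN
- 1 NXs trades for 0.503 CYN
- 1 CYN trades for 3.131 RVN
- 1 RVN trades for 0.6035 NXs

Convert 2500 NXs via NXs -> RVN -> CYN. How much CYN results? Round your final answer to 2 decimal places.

2500 NXs × 1.591 = 3977.5 RVN
3977.5 RVN × 0.304 = 1209.16 CYN

1209.16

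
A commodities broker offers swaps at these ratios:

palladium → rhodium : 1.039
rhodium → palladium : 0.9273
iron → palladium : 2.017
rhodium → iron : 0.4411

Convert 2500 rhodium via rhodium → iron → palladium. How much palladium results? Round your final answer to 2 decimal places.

2500 rhodium × 0.4411 = 1102.75 iron
1102.75 iron × 2.017 = 2224.24675 palladium

2224.25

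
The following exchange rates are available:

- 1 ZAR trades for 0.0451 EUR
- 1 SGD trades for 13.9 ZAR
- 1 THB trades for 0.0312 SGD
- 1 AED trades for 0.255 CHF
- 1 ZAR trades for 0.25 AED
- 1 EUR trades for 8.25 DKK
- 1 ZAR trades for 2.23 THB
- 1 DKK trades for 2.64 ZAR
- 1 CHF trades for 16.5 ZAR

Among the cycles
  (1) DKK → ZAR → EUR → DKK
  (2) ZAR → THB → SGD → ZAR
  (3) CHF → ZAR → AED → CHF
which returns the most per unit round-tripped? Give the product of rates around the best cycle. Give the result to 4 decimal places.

(1) 2.64 × 0.0451 × 8.25 = 0.98228
(2) 2.23 × 0.0312 × 13.9 = 0.96711
(3) 16.5 × 0.25 × 0.255 = 1.05188
Highest is cycle (3) at 1.0519 (>1, arbitrage).

1.0519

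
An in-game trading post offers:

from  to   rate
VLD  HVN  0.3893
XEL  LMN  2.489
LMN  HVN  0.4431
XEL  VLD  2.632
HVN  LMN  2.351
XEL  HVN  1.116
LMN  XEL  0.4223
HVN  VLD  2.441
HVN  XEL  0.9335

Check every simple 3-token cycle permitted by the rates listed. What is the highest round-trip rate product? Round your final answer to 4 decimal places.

LMN→XEL→HVN→LMN: 0.4223 × 1.116 × 2.351 = 1.10800
LMN→HVN→XEL→LMN: 0.4431 × 0.9335 × 2.489 = 1.02953
XEL→VLD→HVN→XEL: 2.632 × 0.3893 × 0.9335 = 0.95650
Maximum is LMN→XEL→HVN→LMN at 1.1080; arbitrage exists.

1.1080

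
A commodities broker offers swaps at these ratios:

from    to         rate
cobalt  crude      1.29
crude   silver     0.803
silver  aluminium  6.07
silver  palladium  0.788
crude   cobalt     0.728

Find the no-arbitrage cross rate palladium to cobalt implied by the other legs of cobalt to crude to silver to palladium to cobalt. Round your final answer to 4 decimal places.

1.2251

Known legs of the cycle: 1.29 × 0.803 × 0.788 = 0.81626556
For no arbitrage the full-cycle product must be 1, so the missing rate is 1 / 0.81626556 ≈ 1.225092.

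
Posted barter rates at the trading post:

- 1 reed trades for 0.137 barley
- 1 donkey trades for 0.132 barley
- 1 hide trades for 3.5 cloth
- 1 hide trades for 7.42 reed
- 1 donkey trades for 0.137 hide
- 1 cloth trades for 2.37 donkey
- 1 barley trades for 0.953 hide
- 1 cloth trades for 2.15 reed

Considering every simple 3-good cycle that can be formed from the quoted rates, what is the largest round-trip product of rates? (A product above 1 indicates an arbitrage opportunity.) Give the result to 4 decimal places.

cloth→donkey→hide→cloth: 2.37 × 0.137 × 3.5 = 1.13642
barley→hide→reed→barley: 0.953 × 7.42 × 0.137 = 0.96876
Maximum is cloth→donkey→hide→cloth at 1.1364; arbitrage exists.

1.1364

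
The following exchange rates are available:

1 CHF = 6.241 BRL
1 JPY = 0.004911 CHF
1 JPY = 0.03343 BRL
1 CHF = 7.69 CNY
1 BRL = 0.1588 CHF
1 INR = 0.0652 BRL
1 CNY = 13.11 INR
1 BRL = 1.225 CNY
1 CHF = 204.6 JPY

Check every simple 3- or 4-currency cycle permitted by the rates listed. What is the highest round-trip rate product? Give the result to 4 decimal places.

1.0862

JPY→BRL→CHF→JPY: 0.03343 × 0.1588 × 204.6 = 1.08616
INR→BRL→CNY→INR: 0.0652 × 1.225 × 13.11 = 1.04710
INR→BRL→CHF→CNY→INR: 0.0652 × 0.1588 × 7.69 × 13.11 = 1.04382
Maximum is JPY→BRL→CHF→JPY at 1.0862; arbitrage exists.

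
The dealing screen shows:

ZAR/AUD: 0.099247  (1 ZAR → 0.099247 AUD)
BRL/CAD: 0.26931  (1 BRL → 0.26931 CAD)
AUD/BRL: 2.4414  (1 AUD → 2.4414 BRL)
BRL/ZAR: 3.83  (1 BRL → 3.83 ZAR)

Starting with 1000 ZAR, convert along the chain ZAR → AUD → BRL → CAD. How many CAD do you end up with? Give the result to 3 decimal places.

1000 ZAR × 0.099247 = 99.247 AUD
99.247 AUD × 2.4414 = 242.3016258 BRL
242.3016258 BRL × 0.26931 = 65.254250844198 CAD

65.254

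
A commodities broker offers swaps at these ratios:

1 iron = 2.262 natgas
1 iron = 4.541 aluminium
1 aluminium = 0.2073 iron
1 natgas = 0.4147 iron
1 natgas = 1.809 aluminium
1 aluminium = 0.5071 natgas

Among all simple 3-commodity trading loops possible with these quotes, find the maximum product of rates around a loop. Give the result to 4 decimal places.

0.9549

natgas→iron→aluminium→natgas: 0.4147 × 4.541 × 0.5071 = 0.95495
natgas→aluminium→iron→natgas: 1.809 × 0.2073 × 2.262 = 0.84826
Maximum is natgas→iron→aluminium→natgas at 0.9549; no arbitrage — every cycle loses value.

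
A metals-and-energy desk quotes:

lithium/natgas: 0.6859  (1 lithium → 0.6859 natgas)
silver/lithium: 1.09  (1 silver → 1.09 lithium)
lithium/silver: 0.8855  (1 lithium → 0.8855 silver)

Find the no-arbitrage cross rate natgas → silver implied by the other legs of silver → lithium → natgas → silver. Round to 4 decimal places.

Known legs of the cycle: 1.09 × 0.6859 = 0.747631
For no arbitrage the full-cycle product must be 1, so the missing rate is 1 / 0.747631 ≈ 1.337558.

1.3376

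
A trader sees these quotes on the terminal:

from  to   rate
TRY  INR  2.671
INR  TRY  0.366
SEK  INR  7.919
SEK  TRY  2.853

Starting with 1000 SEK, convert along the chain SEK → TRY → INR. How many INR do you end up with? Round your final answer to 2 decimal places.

1000 SEK × 2.853 = 2853 TRY
2853 TRY × 2.671 = 7620.363 INR

7620.36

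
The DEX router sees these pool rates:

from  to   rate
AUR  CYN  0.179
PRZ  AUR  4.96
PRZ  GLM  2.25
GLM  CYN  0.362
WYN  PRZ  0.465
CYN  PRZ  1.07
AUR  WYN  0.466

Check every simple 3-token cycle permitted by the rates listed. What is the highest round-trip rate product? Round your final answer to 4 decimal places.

1.0748

PRZ→AUR→WYN→PRZ: 4.96 × 0.466 × 0.465 = 1.07478
PRZ→AUR→CYN→PRZ: 4.96 × 0.179 × 1.07 = 0.94999
PRZ→GLM→CYN→PRZ: 2.25 × 0.362 × 1.07 = 0.87152
Maximum is PRZ→AUR→WYN→PRZ at 1.0748; arbitrage exists.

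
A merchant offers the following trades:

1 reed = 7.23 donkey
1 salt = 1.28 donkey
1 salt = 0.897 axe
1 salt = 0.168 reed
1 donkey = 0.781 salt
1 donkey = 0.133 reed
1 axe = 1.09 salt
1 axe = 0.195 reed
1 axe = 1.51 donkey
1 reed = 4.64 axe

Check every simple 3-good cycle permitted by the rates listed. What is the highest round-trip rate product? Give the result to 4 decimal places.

salt→axe→donkey→salt: 0.897 × 1.51 × 0.781 = 1.05784
salt→reed→donkey→salt: 0.168 × 7.23 × 0.781 = 0.94863
donkey→reed→axe→donkey: 0.133 × 4.64 × 1.51 = 0.93185
salt→reed→axe→salt: 0.168 × 4.64 × 1.09 = 0.84968
Maximum is salt→axe→donkey→salt at 1.0578; arbitrage exists.

1.0578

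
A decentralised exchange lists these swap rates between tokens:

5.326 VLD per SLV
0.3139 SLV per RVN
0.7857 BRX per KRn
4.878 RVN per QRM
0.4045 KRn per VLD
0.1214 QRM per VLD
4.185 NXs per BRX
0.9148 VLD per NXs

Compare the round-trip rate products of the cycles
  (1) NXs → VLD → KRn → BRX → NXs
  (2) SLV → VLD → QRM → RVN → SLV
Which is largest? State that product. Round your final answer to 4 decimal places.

1.2167

(1) 0.9148 × 0.4045 × 0.7857 × 4.185 = 1.21674
(2) 5.326 × 0.1214 × 4.878 × 0.3139 = 0.99004
Highest is cycle (1) at 1.2167 (>1, arbitrage).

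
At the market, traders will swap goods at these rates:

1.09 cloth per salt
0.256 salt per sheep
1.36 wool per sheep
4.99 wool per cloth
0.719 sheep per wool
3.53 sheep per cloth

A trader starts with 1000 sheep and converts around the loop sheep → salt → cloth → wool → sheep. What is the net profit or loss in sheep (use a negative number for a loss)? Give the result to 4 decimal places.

1.1425

1000 sheep × 0.256 = 256 salt
256 salt × 1.09 = 279.04 cloth
279.04 cloth × 4.99 = 1392.4096 wool
1392.4096 wool × 0.719 = 1001.1425024 sheep
Net change: 1001.1425024 − 1000 = 1.1425024 sheep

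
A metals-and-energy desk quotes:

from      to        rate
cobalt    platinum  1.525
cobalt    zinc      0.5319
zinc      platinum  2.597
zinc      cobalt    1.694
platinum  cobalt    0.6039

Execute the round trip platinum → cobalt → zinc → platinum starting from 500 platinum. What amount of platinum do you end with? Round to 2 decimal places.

417.10

500 platinum × 0.6039 = 301.95 cobalt
301.95 cobalt × 0.5319 = 160.607205 zinc
160.607205 zinc × 2.597 = 417.096911385 platinum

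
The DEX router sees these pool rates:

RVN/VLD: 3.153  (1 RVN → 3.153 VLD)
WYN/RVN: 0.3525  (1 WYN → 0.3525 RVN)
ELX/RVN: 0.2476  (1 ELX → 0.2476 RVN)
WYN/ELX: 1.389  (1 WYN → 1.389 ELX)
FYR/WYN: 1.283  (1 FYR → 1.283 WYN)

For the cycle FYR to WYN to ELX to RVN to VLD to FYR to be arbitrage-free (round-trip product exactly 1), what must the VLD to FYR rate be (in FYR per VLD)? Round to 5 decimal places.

Known legs of the cycle: 1.283 × 1.389 × 0.2476 × 3.153 = 1.3912446690036
For no arbitrage the full-cycle product must be 1, so the missing rate is 1 / 1.3912446690036 ≈ 0.7187808.

0.71878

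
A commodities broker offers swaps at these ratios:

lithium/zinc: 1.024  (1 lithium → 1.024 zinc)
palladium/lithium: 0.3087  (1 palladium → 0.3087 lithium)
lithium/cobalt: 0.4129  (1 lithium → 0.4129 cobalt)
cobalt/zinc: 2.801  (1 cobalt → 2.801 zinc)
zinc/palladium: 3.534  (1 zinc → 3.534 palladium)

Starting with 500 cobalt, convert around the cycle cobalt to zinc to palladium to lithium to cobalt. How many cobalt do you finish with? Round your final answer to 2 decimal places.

630.86

500 cobalt × 2.801 = 1400.5 zinc
1400.5 zinc × 3.534 = 4949.367 palladium
4949.367 palladium × 0.3087 = 1527.8695929 lithium
1527.8695929 lithium × 0.4129 = 630.85735490841 cobalt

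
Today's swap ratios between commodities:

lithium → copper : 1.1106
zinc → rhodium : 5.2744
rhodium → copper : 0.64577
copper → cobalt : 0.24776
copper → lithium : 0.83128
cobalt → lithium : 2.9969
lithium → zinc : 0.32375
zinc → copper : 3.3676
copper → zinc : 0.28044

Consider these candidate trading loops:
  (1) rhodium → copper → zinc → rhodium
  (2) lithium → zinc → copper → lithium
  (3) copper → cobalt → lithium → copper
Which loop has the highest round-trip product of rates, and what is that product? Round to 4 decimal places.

0.9552

(1) 0.64577 × 0.28044 × 5.2744 = 0.95519
(2) 0.32375 × 3.3676 × 0.83128 = 0.90631
(3) 0.24776 × 2.9969 × 1.1106 = 0.82463
Highest is cycle (1) at 0.9552 (≤1, no arbitrage).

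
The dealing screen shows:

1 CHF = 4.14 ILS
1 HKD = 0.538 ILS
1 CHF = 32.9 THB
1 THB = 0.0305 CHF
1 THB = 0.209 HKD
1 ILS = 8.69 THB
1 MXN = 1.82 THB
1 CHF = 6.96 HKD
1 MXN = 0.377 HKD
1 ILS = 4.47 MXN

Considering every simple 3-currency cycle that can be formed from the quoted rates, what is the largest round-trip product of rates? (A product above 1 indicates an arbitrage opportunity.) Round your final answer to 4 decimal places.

1.0973

ILS→THB→CHF→ILS: 8.69 × 0.0305 × 4.14 = 1.09729
ILS→THB→HKD→ILS: 8.69 × 0.209 × 0.538 = 0.97712
ILS→MXN→HKD→ILS: 4.47 × 0.377 × 0.538 = 0.90663
Maximum is ILS→THB→CHF→ILS at 1.0973; arbitrage exists.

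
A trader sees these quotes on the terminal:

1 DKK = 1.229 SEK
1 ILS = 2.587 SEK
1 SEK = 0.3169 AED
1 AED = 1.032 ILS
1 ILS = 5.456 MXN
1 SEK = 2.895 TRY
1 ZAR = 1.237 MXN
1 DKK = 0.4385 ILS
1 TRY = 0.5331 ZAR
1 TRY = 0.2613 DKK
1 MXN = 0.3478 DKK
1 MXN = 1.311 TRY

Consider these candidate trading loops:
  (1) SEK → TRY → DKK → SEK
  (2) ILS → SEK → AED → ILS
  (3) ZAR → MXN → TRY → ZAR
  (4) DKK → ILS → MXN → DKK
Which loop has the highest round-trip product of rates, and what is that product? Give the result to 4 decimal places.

0.9297

(1) 2.895 × 0.2613 × 1.229 = 0.92969
(2) 2.587 × 0.3169 × 1.032 = 0.84605
(3) 1.237 × 1.311 × 0.5331 = 0.86453
(4) 0.4385 × 5.456 × 0.3478 = 0.83210
Highest is cycle (1) at 0.9297 (≤1, no arbitrage).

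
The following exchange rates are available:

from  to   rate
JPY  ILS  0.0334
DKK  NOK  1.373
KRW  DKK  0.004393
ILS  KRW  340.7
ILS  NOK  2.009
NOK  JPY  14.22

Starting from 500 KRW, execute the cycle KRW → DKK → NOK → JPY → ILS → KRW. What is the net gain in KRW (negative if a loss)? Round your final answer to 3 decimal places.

-12.000

500 KRW × 0.004393 = 2.1965 DKK
2.1965 DKK × 1.373 = 3.0157945 NOK
3.0157945 NOK × 14.22 = 42.88459779 JPY
42.88459779 JPY × 0.0334 = 1.432345566186 ILS
1.432345566186 ILS × 340.7 = 488.0001343995702 KRW
Net change: 488.0001343995702 − 500 = -11.9998656004298 KRW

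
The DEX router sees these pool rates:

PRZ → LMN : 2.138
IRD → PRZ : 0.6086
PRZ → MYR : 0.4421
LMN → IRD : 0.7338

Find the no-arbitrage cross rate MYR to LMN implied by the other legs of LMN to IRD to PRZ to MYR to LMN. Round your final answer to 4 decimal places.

5.0649

Known legs of the cycle: 0.7338 × 0.6086 × 0.4421 = 0.197437739628
For no arbitrage the full-cycle product must be 1, so the missing rate is 1 / 0.197437739628 ≈ 5.064888.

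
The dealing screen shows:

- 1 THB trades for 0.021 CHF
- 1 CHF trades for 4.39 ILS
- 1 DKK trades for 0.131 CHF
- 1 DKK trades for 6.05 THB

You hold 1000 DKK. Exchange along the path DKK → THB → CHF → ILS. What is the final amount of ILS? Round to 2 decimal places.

557.75

1000 DKK × 6.05 = 6050 THB
6050 THB × 0.021 = 127.05 CHF
127.05 CHF × 4.39 = 557.7495 ILS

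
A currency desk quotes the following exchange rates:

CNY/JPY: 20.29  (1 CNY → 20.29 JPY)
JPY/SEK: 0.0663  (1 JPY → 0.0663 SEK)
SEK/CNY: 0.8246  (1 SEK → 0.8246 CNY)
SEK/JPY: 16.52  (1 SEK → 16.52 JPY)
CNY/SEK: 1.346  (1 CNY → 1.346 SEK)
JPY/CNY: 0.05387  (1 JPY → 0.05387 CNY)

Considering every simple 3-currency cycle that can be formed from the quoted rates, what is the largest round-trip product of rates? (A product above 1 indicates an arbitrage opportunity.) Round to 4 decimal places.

SEK→JPY→CNY→SEK: 16.52 × 0.05387 × 1.346 = 1.19785
SEK→CNY→JPY→SEK: 0.8246 × 20.29 × 0.0663 = 1.10927
Maximum is SEK→JPY→CNY→SEK at 1.1978; arbitrage exists.

1.1978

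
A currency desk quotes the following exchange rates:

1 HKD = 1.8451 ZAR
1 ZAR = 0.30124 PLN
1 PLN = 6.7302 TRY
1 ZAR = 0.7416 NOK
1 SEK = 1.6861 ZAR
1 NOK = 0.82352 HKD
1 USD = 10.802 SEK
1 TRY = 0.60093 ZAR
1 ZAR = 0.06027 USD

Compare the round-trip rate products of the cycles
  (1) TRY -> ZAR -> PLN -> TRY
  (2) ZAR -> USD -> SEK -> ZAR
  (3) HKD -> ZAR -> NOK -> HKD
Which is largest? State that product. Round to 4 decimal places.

(1) 0.60093 × 0.30124 × 6.7302 = 1.21833
(2) 0.06027 × 10.802 × 1.6861 = 1.09771
(3) 1.8451 × 0.7416 × 0.82352 = 1.12684
Highest is cycle (1) at 1.2183 (>1, arbitrage).

1.2183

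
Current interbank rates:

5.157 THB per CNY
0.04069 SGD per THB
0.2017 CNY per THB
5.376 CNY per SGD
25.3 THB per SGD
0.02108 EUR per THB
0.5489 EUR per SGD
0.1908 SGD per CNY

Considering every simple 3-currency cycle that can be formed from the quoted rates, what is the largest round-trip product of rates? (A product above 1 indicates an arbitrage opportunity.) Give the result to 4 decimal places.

THB→SGD→CNY→THB: 0.04069 × 5.376 × 5.157 = 1.12809
THB→CNY→SGD→THB: 0.2017 × 0.1908 × 25.3 = 0.97365
Maximum is THB→SGD→CNY→THB at 1.1281; arbitrage exists.

1.1281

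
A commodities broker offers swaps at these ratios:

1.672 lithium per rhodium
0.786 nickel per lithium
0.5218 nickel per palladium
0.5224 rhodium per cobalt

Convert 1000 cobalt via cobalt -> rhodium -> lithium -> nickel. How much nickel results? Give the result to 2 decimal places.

686.53

1000 cobalt × 0.5224 = 522.4 rhodium
522.4 rhodium × 1.672 = 873.4528 lithium
873.4528 lithium × 0.786 = 686.5339008 nickel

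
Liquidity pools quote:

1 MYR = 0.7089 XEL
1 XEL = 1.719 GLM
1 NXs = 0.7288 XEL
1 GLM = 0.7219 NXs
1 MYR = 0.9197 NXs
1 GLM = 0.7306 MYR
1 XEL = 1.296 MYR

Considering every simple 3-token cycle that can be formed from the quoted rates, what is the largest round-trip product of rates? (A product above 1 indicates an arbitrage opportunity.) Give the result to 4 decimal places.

XEL→GLM→NXs→XEL: 1.719 × 0.7219 × 0.7288 = 0.90440
XEL→GLM→MYR→XEL: 1.719 × 0.7306 × 0.7089 = 0.89031
XEL→MYR→NXs→XEL: 1.296 × 0.9197 × 0.7288 = 0.86868
Maximum is XEL→GLM→NXs→XEL at 0.9044; no arbitrage — every cycle loses value.

0.9044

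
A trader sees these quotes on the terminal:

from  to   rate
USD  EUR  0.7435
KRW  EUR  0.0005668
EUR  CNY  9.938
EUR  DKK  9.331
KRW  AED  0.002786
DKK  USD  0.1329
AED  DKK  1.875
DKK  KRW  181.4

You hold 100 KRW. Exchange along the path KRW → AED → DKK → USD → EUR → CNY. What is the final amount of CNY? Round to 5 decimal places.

100 KRW × 0.002786 = 0.2786 AED
0.2786 AED × 1.875 = 0.522375 DKK
0.522375 DKK × 0.1329 = 0.0694236375 USD
0.0694236375 USD × 0.7435 = 0.05161647448125 EUR
0.05161647448125 EUR × 9.938 = 0.5129645233946625 CNY

0.51296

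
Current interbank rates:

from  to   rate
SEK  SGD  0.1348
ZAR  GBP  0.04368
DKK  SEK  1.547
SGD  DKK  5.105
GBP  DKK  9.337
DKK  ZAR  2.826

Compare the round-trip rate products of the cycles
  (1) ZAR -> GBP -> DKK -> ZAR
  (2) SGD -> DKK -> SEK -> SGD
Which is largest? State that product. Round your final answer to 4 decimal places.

1.1526

(1) 0.04368 × 9.337 × 2.826 = 1.15256
(2) 5.105 × 1.547 × 0.1348 = 1.06457
Highest is cycle (1) at 1.1526 (>1, arbitrage).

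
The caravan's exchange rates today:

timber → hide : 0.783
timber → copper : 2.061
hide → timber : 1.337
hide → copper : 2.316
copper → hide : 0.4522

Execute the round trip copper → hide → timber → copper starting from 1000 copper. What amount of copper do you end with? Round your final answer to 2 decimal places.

1246.06

1000 copper × 0.4522 = 452.2 hide
452.2 hide × 1.337 = 604.5914 timber
604.5914 timber × 2.061 = 1246.0628754 copper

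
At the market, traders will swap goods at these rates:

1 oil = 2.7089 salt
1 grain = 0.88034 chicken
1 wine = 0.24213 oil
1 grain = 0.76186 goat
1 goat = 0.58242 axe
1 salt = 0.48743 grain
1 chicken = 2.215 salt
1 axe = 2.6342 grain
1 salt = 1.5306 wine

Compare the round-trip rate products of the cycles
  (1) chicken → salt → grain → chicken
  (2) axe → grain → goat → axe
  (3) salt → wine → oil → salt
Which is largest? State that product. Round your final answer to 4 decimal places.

1.1689

(1) 2.215 × 0.48743 × 0.88034 = 0.95047
(2) 2.6342 × 0.76186 × 0.58242 = 1.16885
(3) 1.5306 × 0.24213 × 2.7089 = 1.00393
Highest is cycle (2) at 1.1689 (>1, arbitrage).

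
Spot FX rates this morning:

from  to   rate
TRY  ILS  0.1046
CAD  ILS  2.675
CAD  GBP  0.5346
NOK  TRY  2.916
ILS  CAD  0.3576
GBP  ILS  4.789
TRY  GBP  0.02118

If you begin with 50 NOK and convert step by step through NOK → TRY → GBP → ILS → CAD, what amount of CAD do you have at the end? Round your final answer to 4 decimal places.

50 NOK × 2.916 = 145.8 TRY
145.8 TRY × 0.02118 = 3.088044 GBP
3.088044 GBP × 4.789 = 14.788642716 ILS
14.788642716 ILS × 0.3576 = 5.2884186352416 CAD

5.2884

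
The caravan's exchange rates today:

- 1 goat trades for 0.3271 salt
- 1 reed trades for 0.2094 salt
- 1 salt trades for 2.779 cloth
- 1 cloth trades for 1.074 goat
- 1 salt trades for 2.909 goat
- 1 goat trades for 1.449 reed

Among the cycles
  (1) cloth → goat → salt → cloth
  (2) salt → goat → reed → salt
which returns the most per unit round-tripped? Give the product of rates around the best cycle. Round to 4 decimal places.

(1) 1.074 × 0.3271 × 2.779 = 0.97628
(2) 2.909 × 1.449 × 0.2094 = 0.88265
Highest is cycle (1) at 0.9763 (≤1, no arbitrage).

0.9763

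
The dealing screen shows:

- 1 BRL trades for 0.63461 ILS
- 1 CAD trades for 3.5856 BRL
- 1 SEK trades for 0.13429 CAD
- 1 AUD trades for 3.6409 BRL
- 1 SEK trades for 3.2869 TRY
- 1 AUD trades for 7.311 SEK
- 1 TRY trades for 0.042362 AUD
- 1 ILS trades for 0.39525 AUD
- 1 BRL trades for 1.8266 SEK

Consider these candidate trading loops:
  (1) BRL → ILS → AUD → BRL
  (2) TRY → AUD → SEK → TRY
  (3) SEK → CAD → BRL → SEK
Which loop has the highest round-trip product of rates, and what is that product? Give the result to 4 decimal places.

(1) 0.63461 × 0.39525 × 3.6409 = 0.91325
(2) 0.042362 × 7.311 × 3.2869 = 1.01798
(3) 0.13429 × 3.5856 × 1.8266 = 0.87953
Highest is cycle (2) at 1.0180 (>1, arbitrage).

1.0180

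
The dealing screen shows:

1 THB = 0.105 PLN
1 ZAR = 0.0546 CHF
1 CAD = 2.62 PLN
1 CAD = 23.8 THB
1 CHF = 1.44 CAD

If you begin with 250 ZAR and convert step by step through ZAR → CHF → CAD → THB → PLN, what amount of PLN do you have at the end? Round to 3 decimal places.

250 ZAR × 0.0546 = 13.65 CHF
13.65 CHF × 1.44 = 19.656 CAD
19.656 CAD × 23.8 = 467.8128 THB
467.8128 THB × 0.105 = 49.120344 PLN

49.120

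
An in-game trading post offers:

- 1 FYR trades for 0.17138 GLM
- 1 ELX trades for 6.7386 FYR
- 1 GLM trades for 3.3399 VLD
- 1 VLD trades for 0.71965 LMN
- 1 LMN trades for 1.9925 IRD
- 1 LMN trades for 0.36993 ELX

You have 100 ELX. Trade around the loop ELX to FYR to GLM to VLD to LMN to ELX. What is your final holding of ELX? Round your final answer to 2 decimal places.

102.68

100 ELX × 6.7386 = 673.86 FYR
673.86 FYR × 0.17138 = 115.4861268 GLM
115.4861268 GLM × 3.3399 = 385.71211489932 VLD
385.71211489932 VLD × 0.71965 = 277.577723487295638 LMN
277.577723487295638 LMN × 0.36993 = 102.68432724965527536534 ELX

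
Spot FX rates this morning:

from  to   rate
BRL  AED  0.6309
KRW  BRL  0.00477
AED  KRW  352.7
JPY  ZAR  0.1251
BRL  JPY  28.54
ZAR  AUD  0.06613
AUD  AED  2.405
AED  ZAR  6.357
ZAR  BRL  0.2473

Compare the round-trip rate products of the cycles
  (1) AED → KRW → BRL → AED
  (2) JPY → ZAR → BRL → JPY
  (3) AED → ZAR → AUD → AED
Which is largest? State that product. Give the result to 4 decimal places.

(1) 352.7 × 0.00477 × 0.6309 = 1.06141
(2) 0.1251 × 0.2473 × 28.54 = 0.88295
(3) 6.357 × 0.06613 × 2.405 = 1.01103
Highest is cycle (1) at 1.0614 (>1, arbitrage).

1.0614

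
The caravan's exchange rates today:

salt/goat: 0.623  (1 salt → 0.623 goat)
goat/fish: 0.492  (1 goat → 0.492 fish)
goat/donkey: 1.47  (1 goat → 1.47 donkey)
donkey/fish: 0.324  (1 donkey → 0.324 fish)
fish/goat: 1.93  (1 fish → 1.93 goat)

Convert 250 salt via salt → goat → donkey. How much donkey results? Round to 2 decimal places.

228.95

250 salt × 0.623 = 155.75 goat
155.75 goat × 1.47 = 228.9525 donkey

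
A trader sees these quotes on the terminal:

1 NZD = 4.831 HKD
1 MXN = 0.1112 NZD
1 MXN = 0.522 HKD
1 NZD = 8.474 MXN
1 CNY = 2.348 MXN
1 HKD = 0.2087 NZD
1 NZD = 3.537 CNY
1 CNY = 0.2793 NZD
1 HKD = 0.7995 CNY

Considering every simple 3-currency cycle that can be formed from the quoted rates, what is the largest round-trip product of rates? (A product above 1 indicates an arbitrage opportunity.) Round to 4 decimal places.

1.0788

NZD→HKD→CNY→NZD: 4.831 × 0.7995 × 0.2793 = 1.07876
HKD→CNY→MXN→HKD: 0.7995 × 2.348 × 0.522 = 0.97991
NZD→CNY→MXN→NZD: 3.537 × 2.348 × 0.1112 = 0.92350
NZD→MXN→HKD→NZD: 8.474 × 0.522 × 0.2087 = 0.92317
Maximum is NZD→HKD→CNY→NZD at 1.0788; arbitrage exists.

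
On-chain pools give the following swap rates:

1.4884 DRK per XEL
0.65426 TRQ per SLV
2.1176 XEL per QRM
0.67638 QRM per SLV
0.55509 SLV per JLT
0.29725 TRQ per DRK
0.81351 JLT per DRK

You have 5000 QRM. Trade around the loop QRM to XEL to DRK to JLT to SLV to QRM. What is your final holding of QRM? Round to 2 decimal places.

4813.39

5000 QRM × 2.1176 = 10588 XEL
10588 XEL × 1.4884 = 15759.1792 DRK
15759.1792 DRK × 0.81351 = 12820.249870992 JLT
12820.249870992 JLT × 0.55509 = 7116.39250088894928 SLV
7116.39250088894928 SLV × 0.67638 = 4813.3855597512675140064 QRM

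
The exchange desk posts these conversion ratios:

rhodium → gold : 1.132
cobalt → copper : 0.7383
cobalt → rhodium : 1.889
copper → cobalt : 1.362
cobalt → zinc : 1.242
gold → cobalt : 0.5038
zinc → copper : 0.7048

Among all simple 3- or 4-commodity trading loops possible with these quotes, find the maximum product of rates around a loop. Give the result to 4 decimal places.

1.1922

zinc→copper→cobalt→zinc: 0.7048 × 1.362 × 1.242 = 1.19224
gold→cobalt→rhodium→gold: 0.5038 × 1.889 × 1.132 = 1.07730
Maximum is zinc→copper→cobalt→zinc at 1.1922; arbitrage exists.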